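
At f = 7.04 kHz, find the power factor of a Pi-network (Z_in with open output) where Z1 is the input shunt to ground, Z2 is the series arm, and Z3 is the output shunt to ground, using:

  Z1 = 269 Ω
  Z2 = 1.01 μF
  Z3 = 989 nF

Step 1 — Angular frequency: ω = 2π·f = 2π·7040 = 4.423e+04 rad/s.
Step 2 — Component impedances:
  Z1: Z = R = 269 Ω
  Z2: Z = 1/(jωC) = -j/(ω·C) = 0 - j22.38 Ω
  Z3: Z = 1/(jωC) = -j/(ω·C) = 0 - j22.86 Ω
Step 3 — With open output, the series arm Z2 and the output shunt Z3 appear in series to ground: Z2 + Z3 = 0 - j45.24 Ω.
Step 4 — Parallel with input shunt Z1: Z_in = Z1 || (Z2 + Z3) = 7.4 - j44 Ω = 44.62∠-80.5° Ω.
Step 5 — Power factor: PF = cos(φ) = Re(Z)/|Z| = 7.3998/44.615 = 0.1659.
Step 6 — Type: Im(Z) = -44 ⇒ leading (phase φ = -80.5°).

PF = 0.1659 (leading, φ = -80.5°)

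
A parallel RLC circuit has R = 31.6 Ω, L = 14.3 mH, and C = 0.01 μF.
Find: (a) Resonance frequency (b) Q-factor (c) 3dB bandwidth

Step 1 — Resonance: ω₀ = 1/√(LC) = 1/√(0.0143·1e-08) = 8.362e+04 rad/s.
Step 2 — f₀ = ω₀/(2π) = 1.331e+04 Hz.
Step 3 — Parallel Q: Q = R/(ω₀L) = 31.6/(8.362e+04·0.0143) = 0.02643.
Step 4 — Bandwidth: Δω = ω₀/Q = 3.165e+06 rad/s; BW = Δω/(2π) = 5.037e+05 Hz.

(a) f₀ = 1.331e+04 Hz  (b) Q = 0.02643  (c) BW = 5.037e+05 Hz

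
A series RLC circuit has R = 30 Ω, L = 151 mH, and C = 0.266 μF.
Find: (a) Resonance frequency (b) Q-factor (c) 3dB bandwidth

Step 1 — Resonance: ω₀ = 1/√(LC) = 1/√(0.151·2.66e-07) = 4990 rad/s.
Step 2 — f₀ = ω₀/(2π) = 794.1 Hz.
Step 3 — Series Q: Q = ω₀L/R = 4990·0.151/30 = 25.11.
Step 4 — Bandwidth: Δω = ω₀/Q = 198.7 rad/s; BW = Δω/(2π) = 31.62 Hz.

(a) f₀ = 794.1 Hz  (b) Q = 25.11  (c) BW = 31.62 Hz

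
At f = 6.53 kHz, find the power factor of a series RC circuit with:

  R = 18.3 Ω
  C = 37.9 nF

Step 1 — Angular frequency: ω = 2π·f = 2π·6530 = 4.103e+04 rad/s.
Step 2 — Component impedances:
  R: Z = R = 18.3 Ω
  C: Z = 1/(jωC) = -j/(ω·C) = 0 - j643.1 Ω
Step 3 — Series combination: Z_total = R + C = 18.3 - j643.1 Ω = 643.3∠-88.4° Ω.
Step 4 — Power factor: PF = cos(φ) = Re(Z)/|Z| = 18.3/643.3 = 0.02845.
Step 5 — Type: Im(Z) = -643.1 ⇒ leading (phase φ = -88.4°).

PF = 0.02845 (leading, φ = -88.4°)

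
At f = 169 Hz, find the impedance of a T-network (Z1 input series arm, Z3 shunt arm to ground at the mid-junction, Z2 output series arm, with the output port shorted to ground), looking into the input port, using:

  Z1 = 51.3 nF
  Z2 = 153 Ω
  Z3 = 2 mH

Step 1 — Angular frequency: ω = 2π·f = 2π·169 = 1062 rad/s.
Step 2 — Component impedances:
  Z1: Z = 1/(jωC) = -j/(ω·C) = 0 - j1.836e+04 Ω
  Z2: Z = R = 153 Ω
  Z3: Z = jωL = j·1062·0.002 = 0 + j2.124 Ω
Step 3 — With the output port shorted to ground, the output series arm Z2 runs from the junction to ground; the shunt arm Z3 also runs from the junction to ground. They appear in parallel: Z3 || Z2 = 0.02947 + j2.123 Ω.
Step 4 — Series with input arm Z1: Z_in = Z1 + (Z3 || Z2) = 0.02947 - j1.836e+04 Ω = 1.836e+04∠-90.0° Ω.

Z = 0.02947 - j1.836e+04 Ω = 1.836e+04∠-90.0° Ω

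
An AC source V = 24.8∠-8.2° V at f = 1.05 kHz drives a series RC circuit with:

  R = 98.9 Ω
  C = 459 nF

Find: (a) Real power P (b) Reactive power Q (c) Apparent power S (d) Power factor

Step 1 — Angular frequency: ω = 2π·f = 2π·1050 = 6597 rad/s.
Step 2 — Component impedances:
  R: Z = R = 98.9 Ω
  C: Z = 1/(jωC) = -j/(ω·C) = 0 - j330.2 Ω
Step 3 — Series combination: Z_total = R + C = 98.9 - j330.2 Ω = 344.7∠-73.3° Ω.
Step 4 — Source phasor: V = 24.8∠-8.2° V = 24.55 - j3.537 V.
Step 5 — Current: I = V / Z = 0.03026 + j0.06527 A = 0.07194∠65.1° A.
Step 6 — Complex power: S = V·I* = 0.5119 - j1.709 VA.
Step 7 — Real power: P = Re(S) = 0.5119 W.
Step 8 — Reactive power: Q = Im(S) = -1.709 VAR.
Step 9 — Apparent power: |S| = 1.784 VA.
Step 10 — Power factor: PF = P/|S| = 0.2869 (leading).

(a) P = 0.5119 W  (b) Q = -1.709 VAR  (c) S = 1.784 VA  (d) PF = 0.2869 (leading)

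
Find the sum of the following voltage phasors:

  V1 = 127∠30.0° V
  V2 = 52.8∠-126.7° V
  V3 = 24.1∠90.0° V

Step 1 — Convert each phasor to rectangular form:
  V1 = 127·(cos(30.0°) + j·sin(30.0°)) = 110 + j63.5 V
  V2 = 52.8·(cos(-126.7°) + j·sin(-126.7°)) = -31.55 - j42.33 V
  V3 = 24.1·(cos(90.0°) + j·sin(90.0°)) = 0 + j24.1 V
Step 2 — Sum components: V_total = 78.43 + j45.27 V.
Step 3 — Convert to polar: |V_total| = 90.56 V, ∠V_total = 30.0°.

V_total = 90.56∠30.0° V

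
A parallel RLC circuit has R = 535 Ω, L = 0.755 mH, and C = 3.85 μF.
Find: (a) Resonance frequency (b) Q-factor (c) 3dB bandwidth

Step 1 — Resonance: ω₀ = 1/√(LC) = 1/√(0.000755·3.85e-06) = 1.855e+04 rad/s.
Step 2 — f₀ = ω₀/(2π) = 2952 Hz.
Step 3 — Parallel Q: Q = R/(ω₀L) = 535/(1.855e+04·0.000755) = 38.2.
Step 4 — Bandwidth: Δω = ω₀/Q = 485.5 rad/s; BW = Δω/(2π) = 77.27 Hz.

(a) f₀ = 2952 Hz  (b) Q = 38.2  (c) BW = 77.27 Hz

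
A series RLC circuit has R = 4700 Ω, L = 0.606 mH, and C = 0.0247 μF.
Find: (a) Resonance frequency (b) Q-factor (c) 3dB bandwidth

Step 1 — Resonance condition Im(Z)=0 gives ω₀ = 1/√(LC).
Step 2 — ω₀ = 1/√(0.000606·2.47e-08) = 2.585e+05 rad/s.
Step 3 — f₀ = ω₀/(2π) = 4.114e+04 Hz.
Step 4 — Series Q: Q = ω₀L/R = 2.585e+05·0.000606/4700 = 0.03333.
Step 5 — 3dB bandwidth: Δω = ω₀/Q = 7.756e+06 rad/s; BW = Δω/(2π) = 1.234e+06 Hz.

(a) f₀ = 4.114e+04 Hz  (b) Q = 0.03333  (c) BW = 1.234e+06 Hz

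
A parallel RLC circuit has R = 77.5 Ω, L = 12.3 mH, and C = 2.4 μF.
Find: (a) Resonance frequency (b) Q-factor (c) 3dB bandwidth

Step 1 — Resonance: ω₀ = 1/√(LC) = 1/√(0.0123·2.4e-06) = 5820 rad/s.
Step 2 — f₀ = ω₀/(2π) = 926.3 Hz.
Step 3 — Parallel Q: Q = R/(ω₀L) = 77.5/(5820·0.0123) = 1.083.
Step 4 — Bandwidth: Δω = ω₀/Q = 5376 rad/s; BW = Δω/(2π) = 855.7 Hz.

(a) f₀ = 926.3 Hz  (b) Q = 1.083  (c) BW = 855.7 Hz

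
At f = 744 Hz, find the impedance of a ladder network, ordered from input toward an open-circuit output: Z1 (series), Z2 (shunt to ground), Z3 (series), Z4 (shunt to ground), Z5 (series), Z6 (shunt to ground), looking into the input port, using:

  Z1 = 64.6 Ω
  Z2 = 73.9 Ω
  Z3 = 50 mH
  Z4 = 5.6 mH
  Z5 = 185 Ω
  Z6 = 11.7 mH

Step 1 — Angular frequency: ω = 2π·f = 2π·744 = 4675 rad/s.
Step 2 — Component impedances:
  Z1: Z = R = 64.6 Ω
  Z2: Z = R = 73.9 Ω
  Z3: Z = jωL = j·4675·0.05 = 0 + j233.7 Ω
  Z4: Z = jωL = j·4675·0.0056 = 0 + j26.18 Ω
  Z5: Z = R = 185 Ω
  Z6: Z = jωL = j·4675·0.0117 = 0 + j54.69 Ω
Step 3 — Ladder network (open output): work backward from the far end, alternating series and parallel combinations. Z_in = 132.7 + j19.4 Ω = 134.1∠8.3° Ω.

Z = 132.7 + j19.4 Ω = 134.1∠8.3° Ω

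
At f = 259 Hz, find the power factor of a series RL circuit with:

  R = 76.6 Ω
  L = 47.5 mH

Step 1 — Angular frequency: ω = 2π·f = 2π·259 = 1627 rad/s.
Step 2 — Component impedances:
  R: Z = R = 76.6 Ω
  L: Z = jωL = j·1627·0.0475 = 0 + j77.3 Ω
Step 3 — Series combination: Z_total = R + L = 76.6 + j77.3 Ω = 108.8∠45.3° Ω.
Step 4 — Power factor: PF = cos(φ) = Re(Z)/|Z| = 76.6/108.82 = 0.7039.
Step 5 — Type: Im(Z) = 77.3 ⇒ lagging (phase φ = 45.3°).

PF = 0.7039 (lagging, φ = 45.3°)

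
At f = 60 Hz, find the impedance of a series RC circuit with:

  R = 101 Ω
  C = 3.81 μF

Step 1 — Angular frequency: ω = 2π·f = 2π·60 = 377 rad/s.
Step 2 — Component impedances:
  R: Z = R = 101 Ω
  C: Z = 1/(jωC) = -j/(ω·C) = 0 - j696.2 Ω
Step 3 — Series combination: Z_total = R + C = 101 - j696.2 Ω = 703.5∠-81.7° Ω.

Z = 101 - j696.2 Ω = 703.5∠-81.7° Ω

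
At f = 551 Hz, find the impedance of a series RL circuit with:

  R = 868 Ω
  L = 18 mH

Step 1 — Angular frequency: ω = 2π·f = 2π·551 = 3462 rad/s.
Step 2 — Component impedances:
  R: Z = R = 868 Ω
  L: Z = jωL = j·3462·0.018 = 0 + j62.32 Ω
Step 3 — Series combination: Z_total = R + L = 868 + j62.32 Ω = 870.2∠4.1° Ω.

Z = 868 + j62.32 Ω = 870.2∠4.1° Ω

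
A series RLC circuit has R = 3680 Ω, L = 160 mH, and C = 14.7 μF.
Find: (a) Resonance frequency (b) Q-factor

Step 1 — Resonance condition Im(Z)=0 gives ω₀ = 1/√(LC).
Step 2 — ω₀ = 1/√(0.16·1.47e-05) = 652.1 rad/s.
Step 3 — f₀ = ω₀/(2π) = 103.8 Hz.
Step 4 — Series Q: Q = ω₀L/R = 652.1·0.16/3680 = 0.02835.

(a) f₀ = 103.8 Hz  (b) Q = 0.02835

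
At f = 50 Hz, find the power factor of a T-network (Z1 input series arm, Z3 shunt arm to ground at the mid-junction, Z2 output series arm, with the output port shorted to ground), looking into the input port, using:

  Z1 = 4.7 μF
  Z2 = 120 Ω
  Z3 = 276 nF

Step 1 — Angular frequency: ω = 2π·f = 2π·50 = 314.2 rad/s.
Step 2 — Component impedances:
  Z1: Z = 1/(jωC) = -j/(ω·C) = 0 - j677.3 Ω
  Z2: Z = R = 120 Ω
  Z3: Z = 1/(jωC) = -j/(ω·C) = 0 - j1.153e+04 Ω
Step 3 — With the output port shorted to ground, the output series arm Z2 runs from the junction to ground; the shunt arm Z3 also runs from the junction to ground. They appear in parallel: Z3 || Z2 = 120 - j1.248 Ω.
Step 4 — Series with input arm Z1: Z_in = Z1 + (Z3 || Z2) = 120 - j678.5 Ω = 689∠-80.0° Ω.
Step 5 — Power factor: PF = cos(φ) = Re(Z)/|Z| = 119.99/689.03 = 0.1741.
Step 6 — Type: Im(Z) = -678.5 ⇒ leading (phase φ = -80.0°).

PF = 0.1741 (leading, φ = -80.0°)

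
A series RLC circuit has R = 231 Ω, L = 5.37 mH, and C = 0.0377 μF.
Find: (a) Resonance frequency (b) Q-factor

Step 1 — Resonance condition Im(Z)=0 gives ω₀ = 1/√(LC).
Step 2 — ω₀ = 1/√(0.00537·3.77e-08) = 7.028e+04 rad/s.
Step 3 — f₀ = ω₀/(2π) = 1.119e+04 Hz.
Step 4 — Series Q: Q = ω₀L/R = 7.028e+04·0.00537/231 = 1.634.

(a) f₀ = 1.119e+04 Hz  (b) Q = 1.634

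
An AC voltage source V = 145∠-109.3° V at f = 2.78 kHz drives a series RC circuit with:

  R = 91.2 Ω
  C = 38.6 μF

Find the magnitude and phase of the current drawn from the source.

Step 1 — Angular frequency: ω = 2π·f = 2π·2780 = 1.747e+04 rad/s.
Step 2 — Component impedances:
  R: Z = R = 91.2 Ω
  C: Z = 1/(jωC) = -j/(ω·C) = 0 - j1.483 Ω
Step 3 — Series combination: Z_total = R + C = 91.2 - j1.483 Ω = 91.21∠-0.9° Ω.
Step 4 — Source phasor: V = 145∠-109.3° V = -47.92 - j136.9 V.
Step 5 — Ohm's law: I = V / Z_total = (-47.92 - j136.9) / (91.2 - j1.483) = -0.501 - j1.509 A.
Step 6 — Convert to polar: |I| = 1.59 A, ∠I = -108.4°.

I = 1.59∠-108.4° A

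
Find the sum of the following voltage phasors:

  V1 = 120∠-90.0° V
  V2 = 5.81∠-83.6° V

Step 1 — Convert each phasor to rectangular form:
  V1 = 120·(cos(-90.0°) + j·sin(-90.0°)) = 0 - j120 V
  V2 = 5.81·(cos(-83.6°) + j·sin(-83.6°)) = 0.6476 - j5.774 V
Step 2 — Sum components: V_total = 0.6476 - j125.8 V.
Step 3 — Convert to polar: |V_total| = 125.8 V, ∠V_total = -89.7°.

V_total = 125.8∠-89.7° V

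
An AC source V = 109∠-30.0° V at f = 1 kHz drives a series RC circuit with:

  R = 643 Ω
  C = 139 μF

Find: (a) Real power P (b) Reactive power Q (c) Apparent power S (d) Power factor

Step 1 — Angular frequency: ω = 2π·f = 2π·1000 = 6283 rad/s.
Step 2 — Component impedances:
  R: Z = R = 643 Ω
  C: Z = 1/(jωC) = -j/(ω·C) = 0 - j1.145 Ω
Step 3 — Series combination: Z_total = R + C = 643 - j1.145 Ω = 643∠-0.1° Ω.
Step 4 — Source phasor: V = 109∠-30.0° V = 94.4 - j54.5 V.
Step 5 — Current: I = V / Z = 0.147 - j0.0845 A = 0.1695∠-29.9° A.
Step 6 — Complex power: S = V·I* = 18.48 - j0.0329 VA.
Step 7 — Real power: P = Re(S) = 18.48 W.
Step 8 — Reactive power: Q = Im(S) = -0.0329 VAR.
Step 9 — Apparent power: |S| = 18.48 VA.
Step 10 — Power factor: PF = P/|S| = 1 (leading).

(a) P = 18.48 W  (b) Q = -0.0329 VAR  (c) S = 18.48 VA  (d) PF = 1 (leading)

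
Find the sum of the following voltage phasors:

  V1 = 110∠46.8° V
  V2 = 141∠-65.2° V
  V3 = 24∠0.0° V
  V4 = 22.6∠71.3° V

Step 1 — Convert each phasor to rectangular form:
  V1 = 110·(cos(46.8°) + j·sin(46.8°)) = 75.3 + j80.19 V
  V2 = 141·(cos(-65.2°) + j·sin(-65.2°)) = 59.14 - j128 V
  V3 = 24·(cos(0.0°) + j·sin(0.0°)) = 24 V
  V4 = 22.6·(cos(71.3°) + j·sin(71.3°)) = 7.246 + j21.41 V
Step 2 — Sum components: V_total = 165.7 - j26.4 V.
Step 3 — Convert to polar: |V_total| = 167.8 V, ∠V_total = -9.1°.

V_total = 167.8∠-9.1° V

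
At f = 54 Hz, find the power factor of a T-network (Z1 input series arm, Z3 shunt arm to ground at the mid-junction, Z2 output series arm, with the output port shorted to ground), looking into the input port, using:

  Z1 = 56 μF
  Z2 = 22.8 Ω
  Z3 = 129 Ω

Step 1 — Angular frequency: ω = 2π·f = 2π·54 = 339.3 rad/s.
Step 2 — Component impedances:
  Z1: Z = 1/(jωC) = -j/(ω·C) = 0 - j52.63 Ω
  Z2: Z = R = 22.8 Ω
  Z3: Z = R = 129 Ω
Step 3 — With the output port shorted to ground, the output series arm Z2 runs from the junction to ground; the shunt arm Z3 also runs from the junction to ground. They appear in parallel: Z3 || Z2 = 19.38 Ω.
Step 4 — Series with input arm Z1: Z_in = Z1 + (Z3 || Z2) = 19.38 - j52.63 Ω = 56.08∠-69.8° Ω.
Step 5 — Power factor: PF = cos(φ) = Re(Z)/|Z| = 19.375/56.084 = 0.3455.
Step 6 — Type: Im(Z) = -52.63 ⇒ leading (phase φ = -69.8°).

PF = 0.3455 (leading, φ = -69.8°)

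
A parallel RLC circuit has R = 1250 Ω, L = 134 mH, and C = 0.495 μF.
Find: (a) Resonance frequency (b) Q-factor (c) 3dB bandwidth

Step 1 — Resonance: ω₀ = 1/√(LC) = 1/√(0.134·4.95e-07) = 3883 rad/s.
Step 2 — f₀ = ω₀/(2π) = 618 Hz.
Step 3 — Parallel Q: Q = R/(ω₀L) = 1250/(3883·0.134) = 2.402.
Step 4 — Bandwidth: Δω = ω₀/Q = 1616 rad/s; BW = Δω/(2π) = 257.2 Hz.

(a) f₀ = 618 Hz  (b) Q = 2.402  (c) BW = 257.2 Hz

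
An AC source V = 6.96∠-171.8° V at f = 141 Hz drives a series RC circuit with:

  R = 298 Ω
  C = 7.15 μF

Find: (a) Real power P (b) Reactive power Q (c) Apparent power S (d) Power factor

Step 1 — Angular frequency: ω = 2π·f = 2π·141 = 885.9 rad/s.
Step 2 — Component impedances:
  R: Z = R = 298 Ω
  C: Z = 1/(jωC) = -j/(ω·C) = 0 - j157.9 Ω
Step 3 — Series combination: Z_total = R + C = 298 - j157.9 Ω = 337.2∠-27.9° Ω.
Step 4 — Source phasor: V = 6.96∠-171.8° V = -6.889 - j0.9927 V.
Step 5 — Current: I = V / Z = -0.01667 - j0.01216 A = 0.02064∠-143.9° A.
Step 6 — Complex power: S = V·I* = 0.1269 - j0.06724 VA.
Step 7 — Real power: P = Re(S) = 0.1269 W.
Step 8 — Reactive power: Q = Im(S) = -0.06724 VAR.
Step 9 — Apparent power: |S| = 0.1436 VA.
Step 10 — Power factor: PF = P/|S| = 0.8837 (leading).

(a) P = 0.1269 W  (b) Q = -0.06724 VAR  (c) S = 0.1436 VA  (d) PF = 0.8837 (leading)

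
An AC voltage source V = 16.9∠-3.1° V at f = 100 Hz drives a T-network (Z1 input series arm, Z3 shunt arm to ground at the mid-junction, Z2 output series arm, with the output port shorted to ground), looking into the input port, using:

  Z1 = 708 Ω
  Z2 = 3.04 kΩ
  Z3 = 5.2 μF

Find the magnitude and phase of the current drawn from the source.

Step 1 — Angular frequency: ω = 2π·f = 2π·100 = 628.3 rad/s.
Step 2 — Component impedances:
  Z1: Z = R = 708 Ω
  Z2: Z = R = 3040 Ω
  Z3: Z = 1/(jωC) = -j/(ω·C) = 0 - j306.1 Ω
Step 3 — With the output port shorted to ground, the output series arm Z2 runs from the junction to ground; the shunt arm Z3 also runs from the junction to ground. They appear in parallel: Z3 || Z2 = 30.51 - j303 Ω.
Step 4 — Series with input arm Z1: Z_in = Z1 + (Z3 || Z2) = 738.5 - j303 Ω = 798.2∠-22.3° Ω.
Step 5 — Source phasor: V = 16.9∠-3.1° V = 16.88 - j0.9139 V.
Step 6 — Ohm's law: I = V / Z_total = (16.88 - j0.9139) / (738.5 - j303) = 0.01999 + j0.006965 A.
Step 7 — Convert to polar: |I| = 0.02117 A, ∠I = 19.2°.

I = 0.02117∠19.2° A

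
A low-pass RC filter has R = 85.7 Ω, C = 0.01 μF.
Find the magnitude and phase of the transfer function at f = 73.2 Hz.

Step 1 — Angular frequency: ω = 2π·73.2 = 459.9 rad/s.
Step 2 — Transfer function: H(jω) = 1/(1 + jωRC).
Step 3 — Denominator: 1 + jωRC = 1 + j·459.9·85.7·1e-08 = 1 + j0.0003942.
Step 4 — H = 1 - j0.0003942.
Step 5 — Magnitude: |H| = 1 (-0.0 dB); phase: φ = -0.0°.

|H| = 1 (-0.0 dB), φ = -0.0°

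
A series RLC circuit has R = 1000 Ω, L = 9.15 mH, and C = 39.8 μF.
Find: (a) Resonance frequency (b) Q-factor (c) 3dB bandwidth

Step 1 — Resonance condition Im(Z)=0 gives ω₀ = 1/√(LC).
Step 2 — ω₀ = 1/√(0.00915·3.98e-05) = 1657 rad/s.
Step 3 — f₀ = ω₀/(2π) = 263.7 Hz.
Step 4 — Series Q: Q = ω₀L/R = 1657·0.00915/1000 = 0.01516.
Step 5 — 3dB bandwidth: Δω = ω₀/Q = 1.093e+05 rad/s; BW = Δω/(2π) = 1.739e+04 Hz.

(a) f₀ = 263.7 Hz  (b) Q = 0.01516  (c) BW = 1.739e+04 Hz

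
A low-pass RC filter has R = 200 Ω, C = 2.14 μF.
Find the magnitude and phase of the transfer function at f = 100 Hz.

Step 1 — Angular frequency: ω = 2π·100 = 628.3 rad/s.
Step 2 — Transfer function: H(jω) = 1/(1 + jωRC).
Step 3 — Denominator: 1 + jωRC = 1 + j·628.3·200·2.14e-06 = 1 + j0.2689.
Step 4 — H = 0.9326 - j0.2508.
Step 5 — Magnitude: |H| = 0.9657 (-0.3 dB); phase: φ = -15.1°.

|H| = 0.9657 (-0.3 dB), φ = -15.1°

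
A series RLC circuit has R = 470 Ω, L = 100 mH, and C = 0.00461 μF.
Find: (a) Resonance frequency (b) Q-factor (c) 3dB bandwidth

Step 1 — Resonance: ω₀ = 1/√(LC) = 1/√(0.1·4.61e-09) = 4.657e+04 rad/s.
Step 2 — f₀ = ω₀/(2π) = 7413 Hz.
Step 3 — Series Q: Q = ω₀L/R = 4.657e+04·0.1/470 = 9.909.
Step 4 — Bandwidth: Δω = ω₀/Q = 4700 rad/s; BW = Δω/(2π) = 748 Hz.

(a) f₀ = 7413 Hz  (b) Q = 9.909  (c) BW = 748 Hz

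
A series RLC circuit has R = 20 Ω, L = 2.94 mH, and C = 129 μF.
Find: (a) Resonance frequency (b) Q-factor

Step 1 — Resonance condition Im(Z)=0 gives ω₀ = 1/√(LC).
Step 2 — ω₀ = 1/√(0.00294·0.000129) = 1624 rad/s.
Step 3 — f₀ = ω₀/(2π) = 258.4 Hz.
Step 4 — Series Q: Q = ω₀L/R = 1624·0.00294/20 = 0.2387.

(a) f₀ = 258.4 Hz  (b) Q = 0.2387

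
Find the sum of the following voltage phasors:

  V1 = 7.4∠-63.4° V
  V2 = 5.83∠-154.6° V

Step 1 — Convert each phasor to rectangular form:
  V1 = 7.4·(cos(-63.4°) + j·sin(-63.4°)) = 3.313 - j6.617 V
  V2 = 5.83·(cos(-154.6°) + j·sin(-154.6°)) = -5.266 - j2.501 V
Step 2 — Sum components: V_total = -1.953 - j9.117 V.
Step 3 — Convert to polar: |V_total| = 9.324 V, ∠V_total = -102.1°.

V_total = 9.324∠-102.1° V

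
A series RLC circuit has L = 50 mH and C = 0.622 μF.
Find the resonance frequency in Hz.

Step 1 — Resonance condition Im(Z)=0 gives ω₀ = 1/√(LC).
Step 2 — ω₀ = 1/√(0.05·6.22e-07) = 5670 rad/s.
Step 3 — f₀ = ω₀/(2π) = 902.5 Hz.

f₀ = 902.5 Hz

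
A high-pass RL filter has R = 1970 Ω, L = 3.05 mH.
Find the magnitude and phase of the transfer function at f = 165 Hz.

Step 1 — Angular frequency: ω = 2π·165 = 1037 rad/s.
Step 2 — Transfer function: H(jω) = jωL/(R + jωL).
Step 3 — Numerator jωL = j·3.162; denominator R + jωL = 1970 + j3.162.
Step 4 — H = 2.576e-06 + j0.001605.
Step 5 — Magnitude: |H| = 0.001605 (-55.9 dB); phase: φ = 89.9°.

|H| = 0.001605 (-55.9 dB), φ = 89.9°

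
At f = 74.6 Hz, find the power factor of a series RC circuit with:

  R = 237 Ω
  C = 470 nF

Step 1 — Angular frequency: ω = 2π·f = 2π·74.6 = 468.7 rad/s.
Step 2 — Component impedances:
  R: Z = R = 237 Ω
  C: Z = 1/(jωC) = -j/(ω·C) = 0 - j4539 Ω
Step 3 — Series combination: Z_total = R + C = 237 - j4539 Ω = 4545∠-87.0° Ω.
Step 4 — Power factor: PF = cos(φ) = Re(Z)/|Z| = 237/4545.4 = 0.05214.
Step 5 — Type: Im(Z) = -4539 ⇒ leading (phase φ = -87.0°).

PF = 0.05214 (leading, φ = -87.0°)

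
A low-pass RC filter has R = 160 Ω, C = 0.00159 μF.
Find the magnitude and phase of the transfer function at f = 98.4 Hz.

Step 1 — Angular frequency: ω = 2π·98.4 = 618.3 rad/s.
Step 2 — Transfer function: H(jω) = 1/(1 + jωRC).
Step 3 — Denominator: 1 + jωRC = 1 + j·618.3·160·1.59e-09 = 1 + j0.0001573.
Step 4 — H = 1 - j0.0001573.
Step 5 — Magnitude: |H| = 1 (-0.0 dB); phase: φ = -0.0°.

|H| = 1 (-0.0 dB), φ = -0.0°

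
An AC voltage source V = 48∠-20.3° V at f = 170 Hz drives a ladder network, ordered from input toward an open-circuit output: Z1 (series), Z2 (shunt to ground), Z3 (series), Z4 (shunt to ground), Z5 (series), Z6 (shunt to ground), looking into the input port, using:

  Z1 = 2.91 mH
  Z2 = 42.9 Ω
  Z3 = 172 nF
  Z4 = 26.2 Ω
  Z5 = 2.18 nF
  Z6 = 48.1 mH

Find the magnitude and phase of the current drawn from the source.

Step 1 — Angular frequency: ω = 2π·f = 2π·170 = 1068 rad/s.
Step 2 — Component impedances:
  Z1: Z = jωL = j·1068·0.00291 = 0 + j3.108 Ω
  Z2: Z = R = 42.9 Ω
  Z3: Z = 1/(jωC) = -j/(ω·C) = 0 - j5443 Ω
  Z4: Z = R = 26.2 Ω
  Z5: Z = 1/(jωC) = -j/(ω·C) = 0 - j4.295e+05 Ω
  Z6: Z = jωL = j·1068·0.0481 = 0 + j51.38 Ω
Step 3 — Ladder network (open output): work backward from the far end, alternating series and parallel combinations. Z_in = 42.9 + j2.77 Ω = 42.99∠3.7° Ω.
Step 4 — Source phasor: V = 48∠-20.3° V = 45.02 - j16.65 V.
Step 5 — Ohm's law: I = V / Z_total = (45.02 - j16.65) / (42.9 + j2.77) = 1.02 - j0.4541 A.
Step 6 — Convert to polar: |I| = 1.117 A, ∠I = -24.0°.

I = 1.117∠-24.0° A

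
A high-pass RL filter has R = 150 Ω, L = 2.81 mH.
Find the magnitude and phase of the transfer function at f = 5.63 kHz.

Step 1 — Angular frequency: ω = 2π·5630 = 3.537e+04 rad/s.
Step 2 — Transfer function: H(jω) = jωL/(R + jωL).
Step 3 — Numerator jωL = j·99.4; denominator R + jωL = 150 + j99.4.
Step 4 — H = 0.3051 + j0.4605.
Step 5 — Magnitude: |H| = 0.5524 (-5.2 dB); phase: φ = 56.5°.

|H| = 0.5524 (-5.2 dB), φ = 56.5°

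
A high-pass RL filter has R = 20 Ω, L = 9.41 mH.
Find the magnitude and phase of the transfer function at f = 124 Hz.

Step 1 — Angular frequency: ω = 2π·124 = 779.1 rad/s.
Step 2 — Transfer function: H(jω) = jωL/(R + jωL).
Step 3 — Numerator jωL = j·7.331; denominator R + jωL = 20 + j7.331.
Step 4 — H = 0.1185 + j0.3231.
Step 5 — Magnitude: |H| = 0.3442 (-9.3 dB); phase: φ = 69.9°.

|H| = 0.3442 (-9.3 dB), φ = 69.9°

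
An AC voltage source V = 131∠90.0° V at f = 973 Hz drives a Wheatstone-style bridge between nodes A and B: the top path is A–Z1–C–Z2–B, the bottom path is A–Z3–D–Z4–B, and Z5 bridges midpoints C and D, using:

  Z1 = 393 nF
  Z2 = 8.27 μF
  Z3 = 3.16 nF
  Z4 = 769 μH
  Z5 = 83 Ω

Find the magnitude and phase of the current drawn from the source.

Step 1 — Angular frequency: ω = 2π·f = 2π·973 = 6114 rad/s.
Step 2 — Component impedances:
  Z1: Z = 1/(jωC) = -j/(ω·C) = 0 - j416.2 Ω
  Z2: Z = 1/(jωC) = -j/(ω·C) = 0 - j19.78 Ω
  Z3: Z = 1/(jωC) = -j/(ω·C) = 0 - j5.176e+04 Ω
  Z4: Z = jωL = j·6114·0.000769 = 0 + j4.701 Ω
  Z5: Z = R = 83 Ω
Step 3 — Bridge requires nodal analysis (the Z5 bridge couples midpoints C and D, so the two paths cannot be reduced to a simple series/parallel combination). Setting node B to ground and injecting 1 A at node A, the 3-node admittance system at A, C, D solves to V_A = Z_AB = 4.505 - j431.5 Ω = 431.6∠-89.4° Ω.
Step 4 — Source phasor: V = 131∠90.0° V = 0 + j131 V.
Step 5 — Ohm's law: I = V / Z_total = (0 + j131) / (4.505 - j431.5) = -0.3035 + j0.003169 A.
Step 6 — Convert to polar: |I| = 0.3036 A, ∠I = 179.4°.

I = 0.3036∠179.4° A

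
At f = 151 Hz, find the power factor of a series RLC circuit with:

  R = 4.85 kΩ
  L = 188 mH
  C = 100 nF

Step 1 — Angular frequency: ω = 2π·f = 2π·151 = 948.8 rad/s.
Step 2 — Component impedances:
  R: Z = R = 4850 Ω
  L: Z = jωL = j·948.8·0.188 = 0 + j178.4 Ω
  C: Z = 1/(jωC) = -j/(ω·C) = 0 - j1.054e+04 Ω
Step 3 — Series combination: Z_total = R + L + C = 4850 - j1.036e+04 Ω = 1.144e+04∠-64.9° Ω.
Step 4 — Power factor: PF = cos(φ) = Re(Z)/|Z| = 4850/11441 = 0.4239.
Step 5 — Type: Im(Z) = -1.036e+04 ⇒ leading (phase φ = -64.9°).

PF = 0.4239 (leading, φ = -64.9°)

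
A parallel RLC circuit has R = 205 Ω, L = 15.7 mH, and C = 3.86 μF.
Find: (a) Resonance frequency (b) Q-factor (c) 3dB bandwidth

Step 1 — Resonance: ω₀ = 1/√(LC) = 1/√(0.0157·3.86e-06) = 4062 rad/s.
Step 2 — f₀ = ω₀/(2π) = 646.5 Hz.
Step 3 — Parallel Q: Q = R/(ω₀L) = 205/(4062·0.0157) = 3.214.
Step 4 — Bandwidth: Δω = ω₀/Q = 1264 rad/s; BW = Δω/(2π) = 201.1 Hz.

(a) f₀ = 646.5 Hz  (b) Q = 3.214  (c) BW = 201.1 Hz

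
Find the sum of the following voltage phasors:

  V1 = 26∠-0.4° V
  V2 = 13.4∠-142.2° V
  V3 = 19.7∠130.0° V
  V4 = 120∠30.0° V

Step 1 — Convert each phasor to rectangular form:
  V1 = 26·(cos(-0.4°) + j·sin(-0.4°)) = 26 - j0.1815 V
  V2 = 13.4·(cos(-142.2°) + j·sin(-142.2°)) = -10.59 - j8.213 V
  V3 = 19.7·(cos(130.0°) + j·sin(130.0°)) = -12.66 + j15.09 V
  V4 = 120·(cos(30.0°) + j·sin(30.0°)) = 103.9 + j60 V
Step 2 — Sum components: V_total = 106.7 + j66.7 V.
Step 3 — Convert to polar: |V_total| = 125.8 V, ∠V_total = 32.0°.

V_total = 125.8∠32.0° V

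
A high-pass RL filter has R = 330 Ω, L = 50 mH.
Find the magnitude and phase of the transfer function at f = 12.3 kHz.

Step 1 — Angular frequency: ω = 2π·1.23e+04 = 7.728e+04 rad/s.
Step 2 — Transfer function: H(jω) = jωL/(R + jωL).
Step 3 — Numerator jωL = j·3864; denominator R + jωL = 330 + j3864.
Step 4 — H = 0.9928 + j0.08478.
Step 5 — Magnitude: |H| = 0.9964 (-0.0 dB); phase: φ = 4.9°.

|H| = 0.9964 (-0.0 dB), φ = 4.9°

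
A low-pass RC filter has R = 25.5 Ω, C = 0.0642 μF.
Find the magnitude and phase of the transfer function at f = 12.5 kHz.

Step 1 — Angular frequency: ω = 2π·1.25e+04 = 7.854e+04 rad/s.
Step 2 — Transfer function: H(jω) = 1/(1 + jωRC).
Step 3 — Denominator: 1 + jωRC = 1 + j·7.854e+04·25.5·6.42e-08 = 1 + j0.1286.
Step 4 — H = 0.9837 - j0.1265.
Step 5 — Magnitude: |H| = 0.9918 (-0.1 dB); phase: φ = -7.3°.

|H| = 0.9918 (-0.1 dB), φ = -7.3°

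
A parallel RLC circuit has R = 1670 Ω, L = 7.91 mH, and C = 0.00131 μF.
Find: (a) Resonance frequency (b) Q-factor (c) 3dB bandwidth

Step 1 — Resonance: ω₀ = 1/√(LC) = 1/√(0.00791·1.31e-09) = 3.107e+05 rad/s.
Step 2 — f₀ = ω₀/(2π) = 4.944e+04 Hz.
Step 3 — Parallel Q: Q = R/(ω₀L) = 1670/(3.107e+05·0.00791) = 0.6796.
Step 4 — Bandwidth: Δω = ω₀/Q = 4.571e+05 rad/s; BW = Δω/(2π) = 7.275e+04 Hz.

(a) f₀ = 4.944e+04 Hz  (b) Q = 0.6796  (c) BW = 7.275e+04 Hz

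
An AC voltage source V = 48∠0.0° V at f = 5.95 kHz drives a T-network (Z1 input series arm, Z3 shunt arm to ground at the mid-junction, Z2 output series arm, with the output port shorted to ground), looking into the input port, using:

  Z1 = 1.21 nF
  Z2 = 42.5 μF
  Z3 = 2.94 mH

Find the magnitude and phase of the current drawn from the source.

Step 1 — Angular frequency: ω = 2π·f = 2π·5950 = 3.738e+04 rad/s.
Step 2 — Component impedances:
  Z1: Z = 1/(jωC) = -j/(ω·C) = 0 - j2.211e+04 Ω
  Z2: Z = 1/(jωC) = -j/(ω·C) = 0 - j0.6294 Ω
  Z3: Z = jωL = j·3.738e+04·0.00294 = 0 + j109.9 Ω
Step 3 — With the output port shorted to ground, the output series arm Z2 runs from the junction to ground; the shunt arm Z3 also runs from the junction to ground. They appear in parallel: Z3 || Z2 = 0 - j0.633 Ω.
Step 4 — Series with input arm Z1: Z_in = Z1 + (Z3 || Z2) = 0 - j2.211e+04 Ω = 2.211e+04∠-90.0° Ω.
Step 5 — Source phasor: V = 48∠0.0° V = 48 V.
Step 6 — Ohm's law: I = V / Z_total = (48) / (0 - j2.211e+04) = 0 + j0.002171 A.
Step 7 — Convert to polar: |I| = 0.002171 A, ∠I = 90.0°.

I = 0.002171∠90.0° A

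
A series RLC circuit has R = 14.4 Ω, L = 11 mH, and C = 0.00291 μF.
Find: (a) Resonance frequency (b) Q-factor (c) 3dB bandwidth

Step 1 — Resonance condition Im(Z)=0 gives ω₀ = 1/√(LC).
Step 2 — ω₀ = 1/√(0.011·2.91e-09) = 1.767e+05 rad/s.
Step 3 — f₀ = ω₀/(2π) = 2.813e+04 Hz.
Step 4 — Series Q: Q = ω₀L/R = 1.767e+05·0.011/14.4 = 135.
Step 5 — 3dB bandwidth: Δω = ω₀/Q = 1309 rad/s; BW = Δω/(2π) = 208.3 Hz.

(a) f₀ = 2.813e+04 Hz  (b) Q = 135  (c) BW = 208.3 Hz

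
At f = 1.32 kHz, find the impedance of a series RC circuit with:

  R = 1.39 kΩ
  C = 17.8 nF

Step 1 — Angular frequency: ω = 2π·f = 2π·1320 = 8294 rad/s.
Step 2 — Component impedances:
  R: Z = R = 1390 Ω
  C: Z = 1/(jωC) = -j/(ω·C) = 0 - j6774 Ω
Step 3 — Series combination: Z_total = R + C = 1390 - j6774 Ω = 6915∠-78.4° Ω.

Z = 1390 - j6774 Ω = 6915∠-78.4° Ω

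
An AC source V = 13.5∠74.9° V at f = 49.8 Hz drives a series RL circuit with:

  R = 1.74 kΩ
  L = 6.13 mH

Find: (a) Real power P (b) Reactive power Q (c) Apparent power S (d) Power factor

Step 1 — Angular frequency: ω = 2π·f = 2π·49.8 = 312.9 rad/s.
Step 2 — Component impedances:
  R: Z = R = 1740 Ω
  L: Z = jωL = j·312.9·0.00613 = 0 + j1.918 Ω
Step 3 — Series combination: Z_total = R + L = 1740 + j1.918 Ω = 1740∠0.1° Ω.
Step 4 — Source phasor: V = 13.5∠74.9° V = 3.517 + j13.03 V.
Step 5 — Current: I = V / Z = 0.002029 + j0.007488 A = 0.007759∠74.8° A.
Step 6 — Complex power: S = V·I* = 0.1047 + j0.0001155 VA.
Step 7 — Real power: P = Re(S) = 0.1047 W.
Step 8 — Reactive power: Q = Im(S) = 0.0001155 VAR.
Step 9 — Apparent power: |S| = 0.1047 VA.
Step 10 — Power factor: PF = P/|S| = 1 (lagging).

(a) P = 0.1047 W  (b) Q = 0.0001155 VAR  (c) S = 0.1047 VA  (d) PF = 1 (lagging)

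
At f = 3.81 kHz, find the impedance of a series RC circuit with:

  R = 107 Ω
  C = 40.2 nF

Step 1 — Angular frequency: ω = 2π·f = 2π·3810 = 2.394e+04 rad/s.
Step 2 — Component impedances:
  R: Z = R = 107 Ω
  C: Z = 1/(jωC) = -j/(ω·C) = 0 - j1039 Ω
Step 3 — Series combination: Z_total = R + C = 107 - j1039 Ω = 1045∠-84.1° Ω.

Z = 107 - j1039 Ω = 1045∠-84.1° Ω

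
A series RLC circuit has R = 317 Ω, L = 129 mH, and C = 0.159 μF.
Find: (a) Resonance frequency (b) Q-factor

Step 1 — Resonance condition Im(Z)=0 gives ω₀ = 1/√(LC).
Step 2 — ω₀ = 1/√(0.129·1.59e-07) = 6982 rad/s.
Step 3 — f₀ = ω₀/(2π) = 1111 Hz.
Step 4 — Series Q: Q = ω₀L/R = 6982·0.129/317 = 2.841.

(a) f₀ = 1111 Hz  (b) Q = 2.841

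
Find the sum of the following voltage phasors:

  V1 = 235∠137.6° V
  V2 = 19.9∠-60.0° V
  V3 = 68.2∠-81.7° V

Step 1 — Convert each phasor to rectangular form:
  V1 = 235·(cos(137.6°) + j·sin(137.6°)) = -173.5 + j158.5 V
  V2 = 19.9·(cos(-60.0°) + j·sin(-60.0°)) = 9.95 - j17.23 V
  V3 = 68.2·(cos(-81.7°) + j·sin(-81.7°)) = 9.845 - j67.49 V
Step 2 — Sum components: V_total = -153.7 + j73.74 V.
Step 3 — Convert to polar: |V_total| = 170.5 V, ∠V_total = 154.4°.

V_total = 170.5∠154.4° V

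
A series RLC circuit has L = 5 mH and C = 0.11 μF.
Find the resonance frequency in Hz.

Step 1 — Resonance condition Im(Z)=0 gives ω₀ = 1/√(LC).
Step 2 — ω₀ = 1/√(0.005·1.1e-07) = 4.264e+04 rad/s.
Step 3 — f₀ = ω₀/(2π) = 6786 Hz.

f₀ = 6786 Hz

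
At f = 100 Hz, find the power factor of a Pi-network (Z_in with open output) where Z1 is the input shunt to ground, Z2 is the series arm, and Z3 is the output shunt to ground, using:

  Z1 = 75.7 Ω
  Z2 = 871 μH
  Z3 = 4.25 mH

Step 1 — Angular frequency: ω = 2π·f = 2π·100 = 628.3 rad/s.
Step 2 — Component impedances:
  Z1: Z = R = 75.7 Ω
  Z2: Z = jωL = j·628.3·0.000871 = 0 + j0.5473 Ω
  Z3: Z = jωL = j·628.3·0.00425 = 0 + j2.67 Ω
Step 3 — With open output, the series arm Z2 and the output shunt Z3 appear in series to ground: Z2 + Z3 = 0 + j3.218 Ω.
Step 4 — Parallel with input shunt Z1: Z_in = Z1 || (Z2 + Z3) = 0.1365 + j3.212 Ω = 3.215∠87.6° Ω.
Step 5 — Power factor: PF = cos(φ) = Re(Z)/|Z| = 0.13652/3.2147 = 0.04247.
Step 6 — Type: Im(Z) = 3.212 ⇒ lagging (phase φ = 87.6°).

PF = 0.04247 (lagging, φ = 87.6°)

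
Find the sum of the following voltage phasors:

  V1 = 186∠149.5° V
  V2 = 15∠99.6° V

Step 1 — Convert each phasor to rectangular form:
  V1 = 186·(cos(149.5°) + j·sin(149.5°)) = -160.3 + j94.4 V
  V2 = 15·(cos(99.6°) + j·sin(99.6°)) = -2.502 + j14.79 V
Step 2 — Sum components: V_total = -162.8 + j109.2 V.
Step 3 — Convert to polar: |V_total| = 196 V, ∠V_total = 146.1°.

V_total = 196∠146.1° V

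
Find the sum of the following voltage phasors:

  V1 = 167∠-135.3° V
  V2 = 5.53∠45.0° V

Step 1 — Convert each phasor to rectangular form:
  V1 = 167·(cos(-135.3°) + j·sin(-135.3°)) = -118.7 - j117.5 V
  V2 = 5.53·(cos(45.0°) + j·sin(45.0°)) = 3.91 + j3.91 V
Step 2 — Sum components: V_total = -114.8 - j113.6 V.
Step 3 — Convert to polar: |V_total| = 161.5 V, ∠V_total = -135.3°.

V_total = 161.5∠-135.3° V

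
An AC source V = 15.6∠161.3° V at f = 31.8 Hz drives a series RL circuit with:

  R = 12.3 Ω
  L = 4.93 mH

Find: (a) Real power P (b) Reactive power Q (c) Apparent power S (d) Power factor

Step 1 — Angular frequency: ω = 2π·f = 2π·31.8 = 199.8 rad/s.
Step 2 — Component impedances:
  R: Z = R = 12.3 Ω
  L: Z = jωL = j·199.8·0.00493 = 0 + j0.985 Ω
Step 3 — Series combination: Z_total = R + L = 12.3 + j0.985 Ω = 12.34∠4.6° Ω.
Step 4 — Source phasor: V = 15.6∠161.3° V = -14.78 + j5.002 V.
Step 5 — Current: I = V / Z = -1.161 + j0.4996 A = 1.264∠156.7° A.
Step 6 — Complex power: S = V·I* = 19.66 + j1.574 VA.
Step 7 — Real power: P = Re(S) = 19.66 W.
Step 8 — Reactive power: Q = Im(S) = 1.574 VAR.
Step 9 — Apparent power: |S| = 19.72 VA.
Step 10 — Power factor: PF = P/|S| = 0.9968 (lagging).

(a) P = 19.66 W  (b) Q = 1.574 VAR  (c) S = 19.72 VA  (d) PF = 0.9968 (lagging)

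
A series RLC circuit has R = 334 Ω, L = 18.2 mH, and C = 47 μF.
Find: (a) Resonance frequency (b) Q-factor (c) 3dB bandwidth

Step 1 — Resonance: ω₀ = 1/√(LC) = 1/√(0.0182·4.7e-05) = 1081 rad/s.
Step 2 — f₀ = ω₀/(2π) = 172.1 Hz.
Step 3 — Series Q: Q = ω₀L/R = 1081·0.0182/334 = 0.05892.
Step 4 — Bandwidth: Δω = ω₀/Q = 1.835e+04 rad/s; BW = Δω/(2π) = 2921 Hz.

(a) f₀ = 172.1 Hz  (b) Q = 0.05892  (c) BW = 2921 Hz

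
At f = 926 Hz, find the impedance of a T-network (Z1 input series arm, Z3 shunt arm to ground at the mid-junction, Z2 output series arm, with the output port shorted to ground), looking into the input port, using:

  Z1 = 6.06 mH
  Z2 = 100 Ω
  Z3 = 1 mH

Step 1 — Angular frequency: ω = 2π·f = 2π·926 = 5818 rad/s.
Step 2 — Component impedances:
  Z1: Z = jωL = j·5818·0.00606 = 0 + j35.26 Ω
  Z2: Z = R = 100 Ω
  Z3: Z = jωL = j·5818·0.001 = 0 + j5.818 Ω
Step 3 — With the output port shorted to ground, the output series arm Z2 runs from the junction to ground; the shunt arm Z3 also runs from the junction to ground. They appear in parallel: Z3 || Z2 = 0.3374 + j5.799 Ω.
Step 4 — Series with input arm Z1: Z_in = Z1 + (Z3 || Z2) = 0.3374 + j41.06 Ω = 41.06∠89.5° Ω.

Z = 0.3374 + j41.06 Ω = 41.06∠89.5° Ω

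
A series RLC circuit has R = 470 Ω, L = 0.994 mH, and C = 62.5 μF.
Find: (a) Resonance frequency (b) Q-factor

Step 1 — Resonance condition Im(Z)=0 gives ω₀ = 1/√(LC).
Step 2 — ω₀ = 1/√(0.000994·6.25e-05) = 4012 rad/s.
Step 3 — f₀ = ω₀/(2π) = 638.5 Hz.
Step 4 — Series Q: Q = ω₀L/R = 4012·0.000994/470 = 0.008485.

(a) f₀ = 638.5 Hz  (b) Q = 0.008485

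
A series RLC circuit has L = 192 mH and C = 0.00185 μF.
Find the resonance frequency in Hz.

Step 1 — Resonance condition Im(Z)=0 gives ω₀ = 1/√(LC).
Step 2 — ω₀ = 1/√(0.192·1.85e-09) = 5.306e+04 rad/s.
Step 3 — f₀ = ω₀/(2π) = 8445 Hz.

f₀ = 8445 Hz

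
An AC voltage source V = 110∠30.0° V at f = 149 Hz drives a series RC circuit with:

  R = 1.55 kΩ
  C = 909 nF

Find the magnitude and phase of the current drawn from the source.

Step 1 — Angular frequency: ω = 2π·f = 2π·149 = 936.2 rad/s.
Step 2 — Component impedances:
  R: Z = R = 1550 Ω
  C: Z = 1/(jωC) = -j/(ω·C) = 0 - j1175 Ω
Step 3 — Series combination: Z_total = R + C = 1550 - j1175 Ω = 1945∠-37.2° Ω.
Step 4 — Source phasor: V = 110∠30.0° V = 95.26 + j55 V.
Step 5 — Ohm's law: I = V / Z_total = (95.26 + j55) / (1550 - j1175) = 0.02195 + j0.05212 A.
Step 6 — Convert to polar: |I| = 0.05655 A, ∠I = 67.2°.

I = 0.05655∠67.2° A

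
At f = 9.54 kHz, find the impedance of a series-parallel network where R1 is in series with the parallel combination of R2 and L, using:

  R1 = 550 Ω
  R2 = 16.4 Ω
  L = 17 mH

Step 1 — Angular frequency: ω = 2π·f = 2π·9540 = 5.994e+04 rad/s.
Step 2 — Component impedances:
  R1: Z = R = 550 Ω
  R2: Z = R = 16.4 Ω
  L: Z = jωL = j·5.994e+04·0.017 = 0 + j1019 Ω
Step 3 — Parallel branch: R2 || L = 1/(1/R2 + 1/L) = 16.4 + j0.2639 Ω.
Step 4 — Series with R1: Z_total = R1 + (R2 || L) = 566.4 + j0.2639 Ω = 566.4∠0.0° Ω.

Z = 566.4 + j0.2639 Ω = 566.4∠0.0° Ω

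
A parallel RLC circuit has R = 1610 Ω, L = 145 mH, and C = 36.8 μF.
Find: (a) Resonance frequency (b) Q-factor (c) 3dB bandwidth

Step 1 — Resonance: ω₀ = 1/√(LC) = 1/√(0.145·3.68e-05) = 432.9 rad/s.
Step 2 — f₀ = ω₀/(2π) = 68.9 Hz.
Step 3 — Parallel Q: Q = R/(ω₀L) = 1610/(432.9·0.145) = 25.65.
Step 4 — Bandwidth: Δω = ω₀/Q = 16.88 rad/s; BW = Δω/(2π) = 2.686 Hz.

(a) f₀ = 68.9 Hz  (b) Q = 25.65  (c) BW = 2.686 Hz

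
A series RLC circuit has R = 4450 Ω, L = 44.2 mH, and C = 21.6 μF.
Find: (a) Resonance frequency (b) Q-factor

Step 1 — Resonance condition Im(Z)=0 gives ω₀ = 1/√(LC).
Step 2 — ω₀ = 1/√(0.0442·2.16e-05) = 1023 rad/s.
Step 3 — f₀ = ω₀/(2π) = 162.9 Hz.
Step 4 — Series Q: Q = ω₀L/R = 1023·0.0442/4450 = 0.01017.

(a) f₀ = 162.9 Hz  (b) Q = 0.01017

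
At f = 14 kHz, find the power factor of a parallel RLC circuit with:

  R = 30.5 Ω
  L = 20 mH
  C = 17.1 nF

Step 1 — Angular frequency: ω = 2π·f = 2π·1.4e+04 = 8.796e+04 rad/s.
Step 2 — Component impedances:
  R: Z = R = 30.5 Ω
  L: Z = jωL = j·8.796e+04·0.02 = 0 + j1759 Ω
  C: Z = 1/(jωC) = -j/(ω·C) = 0 - j664.8 Ω
Step 3 — Parallel combination: 1/Z_total = 1/R + 1/L + 1/C; Z_total = 30.48 - j0.8698 Ω = 30.49∠-1.6° Ω.
Step 4 — Power factor: PF = cos(φ) = Re(Z)/|Z| = 30.475/30.488 = 0.9996.
Step 5 — Type: Im(Z) = -0.8698 ⇒ leading (phase φ = -1.6°).

PF = 0.9996 (leading, φ = -1.6°)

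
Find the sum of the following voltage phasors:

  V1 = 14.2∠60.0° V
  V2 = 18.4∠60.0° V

Step 1 — Convert each phasor to rectangular form:
  V1 = 14.2·(cos(60.0°) + j·sin(60.0°)) = 7.1 + j12.3 V
  V2 = 18.4·(cos(60.0°) + j·sin(60.0°)) = 9.2 + j15.93 V
Step 2 — Sum components: V_total = 16.3 + j28.23 V.
Step 3 — Convert to polar: |V_total| = 32.6 V, ∠V_total = 60.0°.

V_total = 32.6∠60.0° V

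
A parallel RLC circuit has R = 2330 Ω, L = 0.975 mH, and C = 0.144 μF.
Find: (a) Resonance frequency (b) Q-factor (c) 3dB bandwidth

Step 1 — Resonance: ω₀ = 1/√(LC) = 1/√(0.000975·1.44e-07) = 8.439e+04 rad/s.
Step 2 — f₀ = ω₀/(2π) = 1.343e+04 Hz.
Step 3 — Parallel Q: Q = R/(ω₀L) = 2330/(8.439e+04·0.000975) = 28.32.
Step 4 — Bandwidth: Δω = ω₀/Q = 2980 rad/s; BW = Δω/(2π) = 474.4 Hz.

(a) f₀ = 1.343e+04 Hz  (b) Q = 28.32  (c) BW = 474.4 Hz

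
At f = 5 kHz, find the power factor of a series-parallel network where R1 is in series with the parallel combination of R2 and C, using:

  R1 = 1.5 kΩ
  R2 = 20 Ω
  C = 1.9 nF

Step 1 — Angular frequency: ω = 2π·f = 2π·5000 = 3.142e+04 rad/s.
Step 2 — Component impedances:
  R1: Z = R = 1500 Ω
  R2: Z = R = 20 Ω
  C: Z = 1/(jωC) = -j/(ω·C) = 0 - j1.675e+04 Ω
Step 3 — Parallel branch: R2 || C = 1/(1/R2 + 1/C) = 20 - j0.02388 Ω.
Step 4 — Series with R1: Z_total = R1 + (R2 || C) = 1520 - j0.02388 Ω = 1520∠-0.0° Ω.
Step 5 — Power factor: PF = cos(φ) = Re(Z)/|Z| = 1520/1520 = 1.
Step 6 — Type: Im(Z) = -0.02388 ⇒ leading (phase φ = -0.0°).

PF = 1 (leading, φ = -0.0°)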